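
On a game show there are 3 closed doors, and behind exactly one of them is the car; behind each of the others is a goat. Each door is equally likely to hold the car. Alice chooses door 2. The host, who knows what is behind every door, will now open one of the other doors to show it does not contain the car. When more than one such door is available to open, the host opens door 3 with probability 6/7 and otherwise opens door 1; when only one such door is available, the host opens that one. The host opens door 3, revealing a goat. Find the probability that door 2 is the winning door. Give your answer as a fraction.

6/13

Apply Bayes' rule, conditioning on where the car actually is.
If it is behind door 1 (prior 1/3): only door 3 is available, probability 1; weight (1/3)·1 = 1/3.
If it is behind door 2 (prior 1/3): door 3 is available, opened with probability 6/7; weight (1/3)·(6/7) = 2/7.
If it is behind door 3 (prior 1/3): the host opened door 3, so this case is ruled out; weight (1/3)·0 = 0.
The weights sum to 13/21.
So P(the car behind door 2 | the host opened door 3) = (2/7) / (13/21) = 6/13.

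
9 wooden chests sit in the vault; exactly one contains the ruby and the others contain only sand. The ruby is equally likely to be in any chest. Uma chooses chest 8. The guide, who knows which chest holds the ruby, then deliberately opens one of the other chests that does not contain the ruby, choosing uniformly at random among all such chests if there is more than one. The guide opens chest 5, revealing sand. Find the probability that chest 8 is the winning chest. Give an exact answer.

Apply Bayes' rule, conditioning on where the ruby actually is.
If it is in any of chests 1, 2, 3, 4, 6, 7, and 9 (prior 1/9 each): the guide has 7 equally likely choices, so probability 1/7; weight (1/9)·(1/7) = 1/63 each.
If it is in chest 5 (prior 1/9): the guide opened chest 5, so this case is ruled out; weight (1/9)·0 = 0.
If it is in chest 8 (prior 1/9): the guide has 8 equally likely choices, so probability 1/8; weight (1/9)·(1/8) = 1/72.
The weights sum to 1/8.
So P(the ruby in chest 8 | the guide opened chest 5) = (1/72) / (1/8) = 1/9.

1/9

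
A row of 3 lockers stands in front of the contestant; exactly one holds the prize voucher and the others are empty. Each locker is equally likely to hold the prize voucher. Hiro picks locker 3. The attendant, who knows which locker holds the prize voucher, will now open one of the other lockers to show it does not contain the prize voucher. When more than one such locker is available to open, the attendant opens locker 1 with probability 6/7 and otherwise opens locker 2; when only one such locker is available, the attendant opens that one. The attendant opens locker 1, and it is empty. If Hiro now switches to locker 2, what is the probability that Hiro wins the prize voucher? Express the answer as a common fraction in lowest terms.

Consider each possible location of the prize voucher in turn.
If it is in locker 1 (prior 1/3): the attendant opened locker 1, so this case is ruled out; weight (1/3)·0 = 0.
If it is in locker 2 (prior 1/3): only locker 1 is available, probability 1; weight (1/3)·1 = 1/3.
If it is in locker 3 (prior 1/3): locker 1 is available, opened with probability 6/7; weight (1/3)·(6/7) = 2/7.
The weights sum to 13/21.
So P(the prize voucher in locker 2 | the attendant opened locker 1) = (1/3) / (13/21) = 7/13.

7/13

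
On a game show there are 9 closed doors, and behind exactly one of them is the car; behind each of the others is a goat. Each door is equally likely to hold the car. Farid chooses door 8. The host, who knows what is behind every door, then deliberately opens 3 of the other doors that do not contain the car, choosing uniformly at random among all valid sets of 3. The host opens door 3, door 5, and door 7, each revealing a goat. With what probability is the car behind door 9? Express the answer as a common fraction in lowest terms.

8/45

Apply Bayes' rule, conditioning on where the car actually is.
If it is behind any of doors 1, 2, 4, 6, and 9 (prior 1/9 each): the host has 35 equally likely choices, so probability 1/35; weight (1/9)·(1/35) = 1/315 each.
If it is behind any of doors 3, 5, and 7 (prior 1/9 each): that door was opened and seen not to hold the prize — ruled out; weight (1/9)·0 = 0 each.
If it is behind door 8 (prior 1/9): the host has 56 equally likely choices, so probability 1/56; weight (1/9)·(1/56) = 1/504.
The weights sum to 1/56.
So P(the car behind door 9 | the host opened door 3, door 5, and door 7) = (1/315) / (1/56) = 8/45.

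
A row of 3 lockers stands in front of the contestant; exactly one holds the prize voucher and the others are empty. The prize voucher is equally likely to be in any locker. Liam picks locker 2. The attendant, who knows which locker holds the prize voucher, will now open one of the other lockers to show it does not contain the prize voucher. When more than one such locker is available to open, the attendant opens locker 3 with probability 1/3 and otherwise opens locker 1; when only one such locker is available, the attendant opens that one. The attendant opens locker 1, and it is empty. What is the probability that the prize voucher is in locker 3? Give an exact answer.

3/5

Apply Bayes' rule, conditioning on where the prize voucher actually is.
If it is in locker 1 (prior 1/3): the attendant opened locker 1, so this case is ruled out; weight (1/3)·0 = 0.
If it is in locker 2 (prior 1/3): locker 3 is available but not opened, probability 2/3; weight (1/3)·(2/3) = 2/9.
If it is in locker 3 (prior 1/3): only locker 1 is available, probability 1; weight (1/3)·1 = 1/3.
The weights sum to 5/9.
So P(the prize voucher in locker 3 | the attendant opened locker 1) = (1/3) / (5/9) = 3/5.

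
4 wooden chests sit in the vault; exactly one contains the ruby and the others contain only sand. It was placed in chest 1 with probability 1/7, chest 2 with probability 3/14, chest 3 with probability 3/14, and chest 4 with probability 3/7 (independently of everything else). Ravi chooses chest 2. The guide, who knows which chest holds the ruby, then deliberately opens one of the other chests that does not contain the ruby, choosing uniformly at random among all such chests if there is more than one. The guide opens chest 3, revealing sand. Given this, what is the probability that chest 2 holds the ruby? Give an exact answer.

Consider each possible location of the ruby in turn.
If it is in chest 1 (prior 1/7): the guide has 2 equally likely choices, so probability 1/2; weight (1/7)·(1/2) = 1/14.
If it is in chest 2 (prior 3/14): the guide has 3 equally likely choices, so probability 1/3; weight (3/14)·(1/3) = 1/14.
If it is in chest 3 (prior 3/14): the guide opened chest 3, so this case is ruled out; weight (3/14)·0 = 0.
If it is in chest 4 (prior 3/7): the guide has 2 equally likely choices, so probability 1/2; weight (3/7)·(1/2) = 3/14.
The weights sum to 5/14.
So P(the ruby in chest 2 | the guide opened chest 3) = (1/14) / (5/14) = 1/5.

1/5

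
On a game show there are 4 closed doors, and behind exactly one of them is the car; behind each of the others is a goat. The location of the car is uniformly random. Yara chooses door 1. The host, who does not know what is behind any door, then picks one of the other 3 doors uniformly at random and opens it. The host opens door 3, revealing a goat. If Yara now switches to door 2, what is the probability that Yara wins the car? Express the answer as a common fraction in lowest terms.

Consider each possible location of the car in turn.
If it is behind any of doors 1, 2, and 4 (prior 1/4 each): the host picks door 3 with probability 1/3 regardless, and it is not the prize; weight (1/4)·(1/3) = 1/12 each.
If it is behind door 3 (prior 1/4): the host opened door 3, so this case is ruled out; weight (1/4)·0 = 0.
The weights sum to 1/4.
So P(the car behind door 2 | the host opened door 3) = (1/12) / (1/4) = 1/3.

1/3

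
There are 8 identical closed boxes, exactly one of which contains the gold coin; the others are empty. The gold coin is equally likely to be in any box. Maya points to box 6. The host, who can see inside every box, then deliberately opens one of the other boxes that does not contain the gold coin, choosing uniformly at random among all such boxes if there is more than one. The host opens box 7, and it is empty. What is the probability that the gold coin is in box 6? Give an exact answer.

Condition on the true location of the gold coin.
If it is in any of boxes 1, 2, 3, 4, 5, and 8 (prior 1/8 each): the host has 6 equally likely choices, so probability 1/6; weight (1/8)·(1/6) = 1/48 each.
If it is in box 6 (prior 1/8): the host has 7 equally likely choices, so probability 1/7; weight (1/8)·(1/7) = 1/56.
If it is in box 7 (prior 1/8): the host opened box 7, so this case is ruled out; weight (1/8)·0 = 0.
The weights sum to 1/7.
So P(the gold coin in box 6 | the host opened box 7) = (1/56) / (1/7) = 1/8.

1/8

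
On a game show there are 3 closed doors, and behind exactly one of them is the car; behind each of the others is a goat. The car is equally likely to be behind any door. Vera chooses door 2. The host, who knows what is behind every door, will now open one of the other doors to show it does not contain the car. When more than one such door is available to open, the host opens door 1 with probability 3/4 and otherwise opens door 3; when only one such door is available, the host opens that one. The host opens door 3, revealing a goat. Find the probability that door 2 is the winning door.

1/5

Condition on the true location of the car.
If it is behind door 1 (prior 1/3): only door 3 is available, probability 1; weight (1/3)·1 = 1/3.
If it is behind door 2 (prior 1/3): door 1 is available but not opened, probability 1/4; weight (1/3)·(1/4) = 1/12.
If it is behind door 3 (prior 1/3): the host opened door 3, so this case is ruled out; weight (1/3)·0 = 0.
The weights sum to 5/12.
So P(the car behind door 2 | the host opened door 3) = (1/12) / (5/12) = 1/5.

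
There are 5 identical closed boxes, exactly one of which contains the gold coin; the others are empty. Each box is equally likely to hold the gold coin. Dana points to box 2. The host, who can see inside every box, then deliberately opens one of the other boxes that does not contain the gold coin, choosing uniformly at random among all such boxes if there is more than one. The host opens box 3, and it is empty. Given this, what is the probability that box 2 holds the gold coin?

Apply Bayes' rule, conditioning on where the gold coin actually is.
If it is in any of boxes 1, 4, and 5 (prior 1/5 each): the host has 3 equally likely choices, so probability 1/3; weight (1/5)·(1/3) = 1/15 each.
If it is in box 2 (prior 1/5): the host has 4 equally likely choices, so probability 1/4; weight (1/5)·(1/4) = 1/20.
If it is in box 3 (prior 1/5): the host opened box 3, so this case is ruled out; weight (1/5)·0 = 0.
The weights sum to 1/4.
So P(the gold coin in box 2 | the host opened box 3) = (1/20) / (1/4) = 1/5.

1/5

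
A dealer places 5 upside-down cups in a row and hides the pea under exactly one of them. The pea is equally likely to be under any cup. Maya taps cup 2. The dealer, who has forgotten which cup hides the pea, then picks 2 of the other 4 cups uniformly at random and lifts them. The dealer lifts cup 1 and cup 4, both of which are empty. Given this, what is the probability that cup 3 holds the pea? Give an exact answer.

1/3

Consider each possible location of the pea in turn.
If it is under either of cups 1 and 4 (prior 1/5 each): that cup was opened and seen not to hold the prize — ruled out; weight (1/5)·0 = 0 each.
If it is under any of cups 2, 3, and 5 (prior 1/5 each): the dealer picks exactly this set with probability 1/6 regardless, and none is the prize; weight (1/5)·(1/6) = 1/30 each.
The weights sum to 1/10.
So P(the pea under cup 3 | the dealer opened cup 1 and cup 4) = (1/30) / (1/10) = 1/3.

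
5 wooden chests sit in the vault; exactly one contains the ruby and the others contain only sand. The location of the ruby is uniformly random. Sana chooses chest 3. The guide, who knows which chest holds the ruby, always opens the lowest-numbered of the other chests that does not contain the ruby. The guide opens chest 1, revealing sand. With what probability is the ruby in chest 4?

1/4

Condition on the true location of the ruby.
If it is in chest 1 (prior 1/5): the guide opened chest 1, so this case is ruled out; weight (1/5)·0 = 0.
If it is in any of chests 2, 3, 4, and 5 (prior 1/5 each): chest 1 is the lowest-numbered option available, probability 1; weight (1/5)·1 = 1/5 each.
The weights sum to 4/5.
So P(the ruby in chest 4 | the guide opened chest 1) = (1/5) / (4/5) = 1/4.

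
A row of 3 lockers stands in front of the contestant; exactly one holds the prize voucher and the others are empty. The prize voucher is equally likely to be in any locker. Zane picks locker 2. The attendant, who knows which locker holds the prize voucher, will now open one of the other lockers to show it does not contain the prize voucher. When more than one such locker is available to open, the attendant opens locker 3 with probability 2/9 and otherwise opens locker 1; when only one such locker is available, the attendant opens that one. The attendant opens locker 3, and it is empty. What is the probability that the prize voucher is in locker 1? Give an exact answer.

Condition on the true location of the prize voucher.
If it is in locker 1 (prior 1/3): only locker 3 is available, probability 1; weight (1/3)·1 = 1/3.
If it is in locker 2 (prior 1/3): locker 3 is available, opened with probability 2/9; weight (1/3)·(2/9) = 2/27.
If it is in locker 3 (prior 1/3): the attendant opened locker 3, so this case is ruled out; weight (1/3)·0 = 0.
The weights sum to 11/27.
So P(the prize voucher in locker 1 | the attendant opened locker 3) = (1/3) / (11/27) = 9/11.

9/11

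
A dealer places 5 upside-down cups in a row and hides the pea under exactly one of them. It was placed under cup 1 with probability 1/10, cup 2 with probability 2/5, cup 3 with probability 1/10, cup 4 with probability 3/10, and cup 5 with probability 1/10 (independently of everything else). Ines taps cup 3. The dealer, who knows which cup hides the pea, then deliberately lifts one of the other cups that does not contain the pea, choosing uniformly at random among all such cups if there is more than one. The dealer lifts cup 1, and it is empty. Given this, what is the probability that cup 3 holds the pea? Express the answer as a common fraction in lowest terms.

3/35

Condition on the true location of the pea.
If it is under cup 1 (prior 1/10): the dealer opened cup 1, so this case is ruled out; weight (1/10)·0 = 0.
If it is under cup 2 (prior 2/5): the dealer has 3 equally likely choices, so probability 1/3; weight (2/5)·(1/3) = 2/15.
If it is under cup 3 (prior 1/10): the dealer has 4 equally likely choices, so probability 1/4; weight (1/10)·(1/4) = 1/40.
If it is under cup 4 (prior 3/10): the dealer has 3 equally likely choices, so probability 1/3; weight (3/10)·(1/3) = 1/10.
If it is under cup 5 (prior 1/10): the dealer has 3 equally likely choices, so probability 1/3; weight (1/10)·(1/3) = 1/30.
The weights sum to 7/24.
So P(the pea under cup 3 | the dealer opened cup 1) = (1/40) / (7/24) = 3/35.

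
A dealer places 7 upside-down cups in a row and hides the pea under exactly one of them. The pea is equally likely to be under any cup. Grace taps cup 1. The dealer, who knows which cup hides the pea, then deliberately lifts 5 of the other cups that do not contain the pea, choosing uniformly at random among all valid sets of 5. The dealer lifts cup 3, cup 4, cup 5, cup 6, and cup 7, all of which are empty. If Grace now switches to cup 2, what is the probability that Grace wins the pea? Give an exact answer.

Consider each possible location of the pea in turn.
If it is under cup 1 (prior 1/7): the dealer has 6 equally likely choices, so probability 1/6; weight (1/7)·(1/6) = 1/42.
If it is under cup 2 (prior 1/7): the dealer has no choice, probability 1; weight (1/7)·1 = 1/7.
If it is under any of cups 3, 4, 5, 6, and 7 (prior 1/7 each): that cup was opened and seen not to hold the prize — ruled out; weight (1/7)·0 = 0 each.
The weights sum to 1/6.
So P(the pea under cup 2 | the dealer opened cup 3, cup 4, cup 5, cup 6, and cup 7) = (1/7) / (1/6) = 6/7.

6/7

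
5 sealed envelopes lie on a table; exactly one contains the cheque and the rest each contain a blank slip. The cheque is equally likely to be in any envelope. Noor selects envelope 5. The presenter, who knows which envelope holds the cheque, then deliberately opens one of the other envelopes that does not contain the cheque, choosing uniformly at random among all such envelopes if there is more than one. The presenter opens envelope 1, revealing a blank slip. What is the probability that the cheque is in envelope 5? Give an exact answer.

1/5

Condition on the true location of the cheque.
If it is in envelope 1 (prior 1/5): the presenter opened envelope 1, so this case is ruled out; weight (1/5)·0 = 0.
If it is in any of envelopes 2, 3, and 4 (prior 1/5 each): the presenter has 3 equally likely choices, so probability 1/3; weight (1/5)·(1/3) = 1/15 each.
If it is in envelope 5 (prior 1/5): the presenter has 4 equally likely choices, so probability 1/4; weight (1/5)·(1/4) = 1/20.
The weights sum to 1/4.
So P(the cheque in envelope 5 | the presenter opened envelope 1) = (1/20) / (1/4) = 1/5.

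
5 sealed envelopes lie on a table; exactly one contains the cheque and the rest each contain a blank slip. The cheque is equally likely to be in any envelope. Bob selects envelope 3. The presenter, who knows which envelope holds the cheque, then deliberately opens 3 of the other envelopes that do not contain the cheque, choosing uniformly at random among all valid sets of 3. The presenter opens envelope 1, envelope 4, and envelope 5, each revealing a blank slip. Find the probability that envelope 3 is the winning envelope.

Apply Bayes' rule, conditioning on where the cheque actually is.
If it is in any of envelopes 1, 4, and 5 (prior 1/5 each): that envelope was opened and seen not to hold the prize — ruled out; weight (1/5)·0 = 0 each.
If it is in envelope 2 (prior 1/5): the presenter has no choice, probability 1; weight (1/5)·1 = 1/5.
If it is in envelope 3 (prior 1/5): the presenter has 4 equally likely choices, so probability 1/4; weight (1/5)·(1/4) = 1/20.
The weights sum to 1/4.
So P(the cheque in envelope 3 | the presenter opened envelope 1, envelope 4, and envelope 5) = (1/20) / (1/4) = 1/5.

1/5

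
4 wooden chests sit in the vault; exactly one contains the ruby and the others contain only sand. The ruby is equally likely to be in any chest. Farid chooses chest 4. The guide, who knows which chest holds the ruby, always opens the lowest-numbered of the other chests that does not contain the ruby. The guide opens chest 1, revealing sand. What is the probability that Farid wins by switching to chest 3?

1/3

Apply Bayes' rule, conditioning on where the ruby actually is.
If it is in chest 1 (prior 1/4): the guide opened chest 1, so this case is ruled out; weight (1/4)·0 = 0.
If it is in any of chests 2, 3, and 4 (prior 1/4 each): chest 1 is the lowest-numbered option available, probability 1; weight (1/4)·1 = 1/4 each.
The weights sum to 3/4.
So P(the ruby in chest 3 | the guide opened chest 1) = (1/4) / (3/4) = 1/3.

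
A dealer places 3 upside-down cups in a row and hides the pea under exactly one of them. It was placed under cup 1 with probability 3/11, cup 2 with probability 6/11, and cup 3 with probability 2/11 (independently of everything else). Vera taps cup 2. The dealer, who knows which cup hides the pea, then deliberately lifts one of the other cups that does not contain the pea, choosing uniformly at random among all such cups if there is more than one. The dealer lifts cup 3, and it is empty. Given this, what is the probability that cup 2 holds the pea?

1/2

Condition on the true location of the pea.
If it is under cup 1 (prior 3/11): the dealer has no choice, probability 1; weight (3/11)·1 = 3/11.
If it is under cup 2 (prior 6/11): the dealer has 2 equally likely choices, so probability 1/2; weight (6/11)·(1/2) = 3/11.
If it is under cup 3 (prior 2/11): the dealer opened cup 3, so this case is ruled out; weight (2/11)·0 = 0.
The weights sum to 6/11.
So P(the pea under cup 2 | the dealer opened cup 3) = (3/11) / (6/11) = 1/2.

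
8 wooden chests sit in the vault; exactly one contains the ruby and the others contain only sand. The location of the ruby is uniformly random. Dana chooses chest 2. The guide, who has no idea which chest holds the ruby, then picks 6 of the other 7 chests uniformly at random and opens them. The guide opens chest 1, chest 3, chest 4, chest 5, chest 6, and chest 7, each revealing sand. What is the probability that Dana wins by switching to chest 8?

Because the guide chose which chests to open without knowing where the ruby is, the choice is independent of the prize location. Learning that none of the 6 opened chests holds the ruby simply rules out those 6 locations and leaves the remaining 2 chests still equally likely by symmetry.
So P(the ruby in chest 8) = 1/2.

1/2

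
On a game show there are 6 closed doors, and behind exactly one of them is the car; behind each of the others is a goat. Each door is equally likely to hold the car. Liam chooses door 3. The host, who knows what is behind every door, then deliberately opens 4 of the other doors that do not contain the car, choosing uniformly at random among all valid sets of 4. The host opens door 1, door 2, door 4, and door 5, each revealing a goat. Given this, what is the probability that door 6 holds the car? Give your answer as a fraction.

Apply Bayes' rule, conditioning on where the car actually is.
If it is behind any of doors 1, 2, 4, and 5 (prior 1/6 each): that door was opened and seen not to hold the prize — ruled out; weight (1/6)·0 = 0 each.
If it is behind door 3 (prior 1/6): the host has 5 equally likely choices, so probability 1/5; weight (1/6)·(1/5) = 1/30.
If it is behind door 6 (prior 1/6): the host has no choice, probability 1; weight (1/6)·1 = 1/6.
The weights sum to 1/5.
So P(the car behind door 6 | the host opened door 1, door 2, door 4, and door 5) = (1/6) / (1/5) = 5/6.

5/6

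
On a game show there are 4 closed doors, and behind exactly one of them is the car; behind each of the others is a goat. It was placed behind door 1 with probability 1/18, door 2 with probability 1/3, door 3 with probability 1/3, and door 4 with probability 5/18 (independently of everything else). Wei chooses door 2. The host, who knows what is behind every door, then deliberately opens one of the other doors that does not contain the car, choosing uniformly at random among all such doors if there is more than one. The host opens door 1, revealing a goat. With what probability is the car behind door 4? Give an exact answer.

1/3

Condition on the true location of the car.
If it is behind door 1 (prior 1/18): the host opened door 1, so this case is ruled out; weight (1/18)·0 = 0.
If it is behind door 2 (prior 1/3): the host has 3 equally likely choices, so probability 1/3; weight (1/3)·(1/3) = 1/9.
If it is behind door 3 (prior 1/3): the host has 2 equally likely choices, so probability 1/2; weight (1/3)·(1/2) = 1/6.
If it is behind door 4 (prior 5/18): the host has 2 equally likely choices, so probability 1/2; weight (5/18)·(1/2) = 5/36.
The weights sum to 5/12.
So P(the car behind door 4 | the host opened door 1) = (5/36) / (5/12) = 1/3.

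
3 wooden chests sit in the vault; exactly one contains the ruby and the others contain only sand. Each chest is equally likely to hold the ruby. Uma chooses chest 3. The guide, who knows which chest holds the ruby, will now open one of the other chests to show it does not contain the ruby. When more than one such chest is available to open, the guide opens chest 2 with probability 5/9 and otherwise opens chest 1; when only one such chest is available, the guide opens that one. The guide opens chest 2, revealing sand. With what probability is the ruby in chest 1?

Apply Bayes' rule, conditioning on where the ruby actually is.
If it is in chest 1 (prior 1/3): only chest 2 is available, probability 1; weight (1/3)·1 = 1/3.
If it is in chest 2 (prior 1/3): the guide opened chest 2, so this case is ruled out; weight (1/3)·0 = 0.
If it is in chest 3 (prior 1/3): chest 2 is available, opened with probability 5/9; weight (1/3)·(5/9) = 5/27.
The weights sum to 14/27.
So P(the ruby in chest 1 | the guide opened chest 2) = (1/3) / (14/27) = 9/14.

9/14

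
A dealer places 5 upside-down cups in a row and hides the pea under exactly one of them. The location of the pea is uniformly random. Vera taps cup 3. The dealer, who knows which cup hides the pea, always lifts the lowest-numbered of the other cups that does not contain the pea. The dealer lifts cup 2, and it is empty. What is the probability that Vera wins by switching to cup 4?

0

Apply Bayes' rule, conditioning on where the pea actually is.
If it is under cup 1 (prior 1/5): cup 2 is the lowest-numbered option available, probability 1; weight (1/5)·1 = 1/5.
If it is under cup 2 (prior 1/5): the dealer opened cup 2, so this case is ruled out; weight (1/5)·0 = 0.
If it is under any of cups 3, 4, and 5 (prior 1/5 each): the dealer would have opened cup 1 instead, probability 0; weight (1/5)·0 = 0 each.
The weights sum to 1/5.
So P(the pea under cup 4 | the dealer opened cup 2) = 0 / (1/5) = 0.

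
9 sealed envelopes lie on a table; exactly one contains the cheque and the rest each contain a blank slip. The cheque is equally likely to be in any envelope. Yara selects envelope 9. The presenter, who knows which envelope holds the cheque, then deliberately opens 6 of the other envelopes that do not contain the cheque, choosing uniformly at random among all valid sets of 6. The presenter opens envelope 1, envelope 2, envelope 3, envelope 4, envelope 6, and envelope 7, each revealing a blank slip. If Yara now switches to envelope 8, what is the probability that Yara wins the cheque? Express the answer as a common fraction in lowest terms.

Consider each possible location of the cheque in turn.
If it is in any of envelopes 1, 2, 3, 4, 6, and 7 (prior 1/9 each): that envelope was opened and seen not to hold the prize — ruled out; weight (1/9)·0 = 0 each.
If it is in either of envelopes 5 and 8 (prior 1/9 each): the presenter has 7 equally likely choices, so probability 1/7; weight (1/9)·(1/7) = 1/63 each.
If it is in envelope 9 (prior 1/9): the presenter has 28 equally likely choices, so probability 1/28; weight (1/9)·(1/28) = 1/252.
The weights sum to 1/28.
So P(the cheque in envelope 8 | the presenter opened envelope 1, envelope 2, envelope 3, envelope 4, envelope 6, and envelope 7) = (1/63) / (1/28) = 4/9.

4/9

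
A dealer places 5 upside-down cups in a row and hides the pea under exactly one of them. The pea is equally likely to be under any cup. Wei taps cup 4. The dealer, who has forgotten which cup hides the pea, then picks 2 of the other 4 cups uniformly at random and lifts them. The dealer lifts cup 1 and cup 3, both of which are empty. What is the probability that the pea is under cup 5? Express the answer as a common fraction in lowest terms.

Condition on the true location of the pea.
If it is under either of cups 1 and 3 (prior 1/5 each): that cup was opened and seen not to hold the prize — ruled out; weight (1/5)·0 = 0 each.
If it is under any of cups 2, 4, and 5 (prior 1/5 each): the dealer picks exactly this set with probability 1/6 regardless, and none is the prize; weight (1/5)·(1/6) = 1/30 each.
The weights sum to 1/10.
So P(the pea under cup 5 | the dealer opened cup 1 and cup 3) = (1/30) / (1/10) = 1/3.

1/3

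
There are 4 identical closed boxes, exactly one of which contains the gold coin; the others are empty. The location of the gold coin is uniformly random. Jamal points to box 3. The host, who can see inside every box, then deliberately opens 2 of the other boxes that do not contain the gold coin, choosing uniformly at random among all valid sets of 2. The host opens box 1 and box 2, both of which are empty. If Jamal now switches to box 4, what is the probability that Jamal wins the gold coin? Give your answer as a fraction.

Consider each possible location of the gold coin in turn.
If it is in either of boxes 1 and 2 (prior 1/4 each): that box was opened and seen not to hold the prize — ruled out; weight (1/4)·0 = 0 each.
If it is in box 3 (prior 1/4): the host has 3 equally likely choices, so probability 1/3; weight (1/4)·(1/3) = 1/12.
If it is in box 4 (prior 1/4): the host has no choice, probability 1; weight (1/4)·1 = 1/4.
The weights sum to 1/3.
So P(the gold coin in box 4 | the host opened box 1 and box 2) = (1/4) / (1/3) = 3/4.

3/4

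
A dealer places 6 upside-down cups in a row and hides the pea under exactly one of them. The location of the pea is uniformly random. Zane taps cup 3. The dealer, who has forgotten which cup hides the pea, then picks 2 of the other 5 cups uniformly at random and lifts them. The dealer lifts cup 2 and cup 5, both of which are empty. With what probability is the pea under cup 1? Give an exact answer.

1/4

Condition on the true location of the pea.
If it is under any of cups 1, 3, 4, and 6 (prior 1/6 each): the dealer picks exactly this set with probability 1/10 regardless, and none is the prize; weight (1/6)·(1/10) = 1/60 each.
If it is under either of cups 2 and 5 (prior 1/6 each): that cup was opened and seen not to hold the prize — ruled out; weight (1/6)·0 = 0 each.
The weights sum to 1/15.
So P(the pea under cup 1 | the dealer opened cup 2 and cup 5) = (1/60) / (1/15) = 1/4.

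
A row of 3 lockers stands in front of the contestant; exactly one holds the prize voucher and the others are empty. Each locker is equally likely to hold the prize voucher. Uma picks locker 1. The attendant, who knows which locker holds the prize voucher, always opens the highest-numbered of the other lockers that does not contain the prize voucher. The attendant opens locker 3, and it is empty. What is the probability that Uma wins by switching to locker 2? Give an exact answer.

Condition on the true location of the prize voucher.
If it is in either of lockers 1 and 2 (prior 1/3 each): locker 3 is the highest-numbered option available, probability 1; weight (1/3)·1 = 1/3 each.
If it is in locker 3 (prior 1/3): the attendant opened locker 3, so this case is ruled out; weight (1/3)·0 = 0.
The weights sum to 2/3.
So P(the prize voucher in locker 2 | the attendant opened locker 3) = (1/3) / (2/3) = 1/2.

1/2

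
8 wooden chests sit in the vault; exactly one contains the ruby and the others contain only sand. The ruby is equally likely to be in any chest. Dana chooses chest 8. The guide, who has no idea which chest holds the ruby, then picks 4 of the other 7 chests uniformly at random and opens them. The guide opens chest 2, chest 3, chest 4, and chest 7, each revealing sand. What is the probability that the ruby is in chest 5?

1/4

Condition on the true location of the ruby.
If it is in any of chests 1, 5, 6, and 8 (prior 1/8 each): the guide picks exactly this set with probability 1/35 regardless, and none is the prize; weight (1/8)·(1/35) = 1/280 each.
If it is in any of chests 2, 3, 4, and 7 (prior 1/8 each): that chest was opened and seen not to hold the prize — ruled out; weight (1/8)·0 = 0 each.
The weights sum to 1/70.
So P(the ruby in chest 5 | the guide opened chest 2, chest 3, chest 4, and chest 7) = (1/280) / (1/70) = 1/4.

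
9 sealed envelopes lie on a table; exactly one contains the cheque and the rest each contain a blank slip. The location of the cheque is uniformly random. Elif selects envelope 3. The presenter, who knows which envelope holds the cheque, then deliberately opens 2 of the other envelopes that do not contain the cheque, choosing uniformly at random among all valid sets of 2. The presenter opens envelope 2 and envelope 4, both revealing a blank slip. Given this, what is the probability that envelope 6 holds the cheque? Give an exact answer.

4/27

Apply Bayes' rule, conditioning on where the cheque actually is.
If it is in any of envelopes 1, 5, 6, 7, 8, and 9 (prior 1/9 each): the presenter has 21 equally likely choices, so probability 1/21; weight (1/9)·(1/21) = 1/189 each.
If it is in either of envelopes 2 and 4 (prior 1/9 each): that envelope was opened and seen not to hold the prize — ruled out; weight (1/9)·0 = 0 each.
If it is in envelope 3 (prior 1/9): the presenter has 28 equally likely choices, so probability 1/28; weight (1/9)·(1/28) = 1/252.
The weights sum to 1/28.
So P(the cheque in envelope 6 | the presenter opened envelope 2 and envelope 4) = (1/189) / (1/28) = 4/27.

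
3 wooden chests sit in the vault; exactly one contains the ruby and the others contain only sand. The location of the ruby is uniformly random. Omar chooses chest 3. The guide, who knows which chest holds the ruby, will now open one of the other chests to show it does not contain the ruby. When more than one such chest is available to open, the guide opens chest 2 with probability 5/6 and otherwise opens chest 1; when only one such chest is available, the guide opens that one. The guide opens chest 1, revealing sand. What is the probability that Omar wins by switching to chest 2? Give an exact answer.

Consider each possible location of the ruby in turn.
If it is in chest 1 (prior 1/3): the guide opened chest 1, so this case is ruled out; weight (1/3)·0 = 0.
If it is in chest 2 (prior 1/3): only chest 1 is available, probability 1; weight (1/3)·1 = 1/3.
If it is in chest 3 (prior 1/3): chest 2 is available but not opened, probability 1/6; weight (1/3)·(1/6) = 1/18.
The weights sum to 7/18.
So P(the ruby in chest 2 | the guide opened chest 1) = (1/3) / (7/18) = 6/7.

6/7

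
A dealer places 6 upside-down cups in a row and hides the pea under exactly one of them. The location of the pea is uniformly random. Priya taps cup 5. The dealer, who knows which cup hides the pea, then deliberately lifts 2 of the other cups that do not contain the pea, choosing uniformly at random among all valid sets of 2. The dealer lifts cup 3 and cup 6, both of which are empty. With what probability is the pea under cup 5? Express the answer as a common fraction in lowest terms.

Condition on the true location of the pea.
If it is under any of cups 1, 2, and 4 (prior 1/6 each): the dealer has 6 equally likely choices, so probability 1/6; weight (1/6)·(1/6) = 1/36 each.
If it is under either of cups 3 and 6 (prior 1/6 each): that cup was opened and seen not to hold the prize — ruled out; weight (1/6)·0 = 0 each.
If it is under cup 5 (prior 1/6): the dealer has 10 equally likely choices, so probability 1/10; weight (1/6)·(1/10) = 1/60.
The weights sum to 1/10.
So P(the pea under cup 5 | the dealer opened cup 3 and cup 6) = (1/60) / (1/10) = 1/6.

1/6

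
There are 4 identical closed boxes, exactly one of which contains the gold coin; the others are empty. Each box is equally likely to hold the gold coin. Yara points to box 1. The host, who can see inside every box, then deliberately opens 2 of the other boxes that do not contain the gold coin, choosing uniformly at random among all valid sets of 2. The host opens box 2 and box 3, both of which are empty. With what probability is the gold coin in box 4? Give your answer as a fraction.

Consider each possible location of the gold coin in turn.
If it is in box 1 (prior 1/4): the host has 3 equally likely choices, so probability 1/3; weight (1/4)·(1/3) = 1/12.
If it is in either of boxes 2 and 3 (prior 1/4 each): that box was opened and seen not to hold the prize — ruled out; weight (1/4)·0 = 0 each.
If it is in box 4 (prior 1/4): the host has no choice, probability 1; weight (1/4)·1 = 1/4.
The weights sum to 1/3.
So P(the gold coin in box 4 | the host opened box 2 and box 3) = (1/4) / (1/3) = 3/4.

3/4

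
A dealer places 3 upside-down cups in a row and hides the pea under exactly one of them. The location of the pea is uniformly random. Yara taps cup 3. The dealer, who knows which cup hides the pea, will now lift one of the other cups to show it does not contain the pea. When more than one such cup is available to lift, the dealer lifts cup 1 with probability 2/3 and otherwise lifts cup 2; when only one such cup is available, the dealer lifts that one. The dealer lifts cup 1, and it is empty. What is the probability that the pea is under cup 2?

3/5

Consider each possible location of the pea in turn.
If it is under cup 1 (prior 1/3): the dealer opened cup 1, so this case is ruled out; weight (1/3)·0 = 0.
If it is under cup 2 (prior 1/3): only cup 1 is available, probability 1; weight (1/3)·1 = 1/3.
If it is under cup 3 (prior 1/3): cup 1 is available, opened with probability 2/3; weight (1/3)·(2/3) = 2/9.
The weights sum to 5/9.
So P(the pea under cup 2 | the dealer opened cup 1) = (1/3) / (5/9) = 3/5.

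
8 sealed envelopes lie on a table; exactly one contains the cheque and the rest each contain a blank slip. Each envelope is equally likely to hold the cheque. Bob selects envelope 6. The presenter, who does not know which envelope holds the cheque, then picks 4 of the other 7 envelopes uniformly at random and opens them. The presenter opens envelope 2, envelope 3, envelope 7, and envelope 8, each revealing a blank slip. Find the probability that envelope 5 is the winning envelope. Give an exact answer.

Condition on the true location of the cheque.
If it is in any of envelopes 1, 4, 5, and 6 (prior 1/8 each): the presenter picks exactly this set with probability 1/35 regardless, and none is the prize; weight (1/8)·(1/35) = 1/280 each.
If it is in any of envelopes 2, 3, 7, and 8 (prior 1/8 each): that envelope was opened and seen not to hold the prize — ruled out; weight (1/8)·0 = 0 each.
The weights sum to 1/70.
So P(the cheque in envelope 5 | the presenter opened envelope 2, envelope 3, envelope 7, and envelope 8) = (1/280) / (1/70) = 1/4.

1/4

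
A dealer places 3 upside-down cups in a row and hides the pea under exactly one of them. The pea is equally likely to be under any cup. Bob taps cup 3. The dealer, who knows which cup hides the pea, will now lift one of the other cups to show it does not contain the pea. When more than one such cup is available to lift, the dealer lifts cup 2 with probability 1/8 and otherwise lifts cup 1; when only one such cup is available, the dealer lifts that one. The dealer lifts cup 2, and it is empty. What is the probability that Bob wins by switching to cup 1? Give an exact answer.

8/9

Condition on the true location of the pea.
If it is under cup 1 (prior 1/3): only cup 2 is available, probability 1; weight (1/3)·1 = 1/3.
If it is under cup 2 (prior 1/3): the dealer opened cup 2, so this case is ruled out; weight (1/3)·0 = 0.
If it is under cup 3 (prior 1/3): cup 2 is available, opened with probability 1/8; weight (1/3)·(1/8) = 1/24.
The weights sum to 3/8.
So P(the pea under cup 1 | the dealer opened cup 2) = (1/3) / (3/8) = 8/9.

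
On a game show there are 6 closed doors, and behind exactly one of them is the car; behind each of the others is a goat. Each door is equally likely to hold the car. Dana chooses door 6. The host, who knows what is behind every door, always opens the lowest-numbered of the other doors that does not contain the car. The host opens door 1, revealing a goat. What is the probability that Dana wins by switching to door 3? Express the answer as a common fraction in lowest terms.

1/5

Condition on the true location of the car.
If it is behind door 1 (prior 1/6): the host opened door 1, so this case is ruled out; weight (1/6)·0 = 0.
If it is behind any of doors 2, 3, 4, 5, and 6 (prior 1/6 each): door 1 is the lowest-numbered option available, probability 1; weight (1/6)·1 = 1/6 each.
The weights sum to 5/6.
So P(the car behind door 3 | the host opened door 1) = (1/6) / (5/6) = 1/5.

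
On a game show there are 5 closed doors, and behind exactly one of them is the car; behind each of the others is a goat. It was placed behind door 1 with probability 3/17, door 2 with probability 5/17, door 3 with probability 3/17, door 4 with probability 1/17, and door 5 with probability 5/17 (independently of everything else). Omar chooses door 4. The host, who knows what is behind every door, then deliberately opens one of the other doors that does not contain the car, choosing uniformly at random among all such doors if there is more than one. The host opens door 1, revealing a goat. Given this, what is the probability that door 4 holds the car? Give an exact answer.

3/55

Apply Bayes' rule, conditioning on where the car actually is.
If it is behind door 1 (prior 3/17): the host opened door 1, so this case is ruled out; weight (3/17)·0 = 0.
If it is behind either of doors 2 and 5 (prior 5/17 each): the host has 3 equally likely choices, so probability 1/3; weight (5/17)·(1/3) = 5/51 each.
If it is behind door 3 (prior 3/17): the host has 3 equally likely choices, so probability 1/3; weight (3/17)·(1/3) = 1/17.
If it is behind door 4 (prior 1/17): the host has 4 equally likely choices, so probability 1/4; weight (1/17)·(1/4) = 1/68.
The weights sum to 55/204.
So P(the car behind door 4 | the host opened door 1) = (1/68) / (55/204) = 3/55.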